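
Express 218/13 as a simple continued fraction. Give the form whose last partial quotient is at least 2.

[16; 1, 3, 3]

218 = 16×13 + 10
13 = 1×10 + 3
10 = 3×3 + 1
3 = 3×1 + 0  (stop)
So 218/13 = [16; 1, 3, 3].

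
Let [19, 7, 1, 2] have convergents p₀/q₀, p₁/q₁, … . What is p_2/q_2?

Using pₖ = aₖpₖ₋₁ + pₖ₋₂, qₖ = aₖqₖ₋₁ + qₖ₋₂ (with p₋₁=1, p₋₂=0, q₋₁=0, q₋₂=1):
  k=0: a=19, p=19, q=1
  k=1: a=7, p=134, q=7
  k=2: a=1, p=153, q=8

153/8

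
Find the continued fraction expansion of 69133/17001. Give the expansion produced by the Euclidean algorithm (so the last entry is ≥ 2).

69133 = 4*17001 + 1129
17001 = 15*1129 + 66
1129 = 17*66 + 7
66 = 9*7 + 3
7 = 2*3 + 1
3 = 3*1 + 0  (stop)
So 69133/17001 = [4; 15, 17, 9, 2, 3].

[4; 15, 17, 9, 2, 3]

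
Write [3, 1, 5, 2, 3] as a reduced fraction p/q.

173/45

Using pₖ = aₖpₖ₋₁ + pₖ₋₂ and qₖ = aₖqₖ₋₁ + qₖ₋₂:
  k=0: a=3, p=3, q=1
  k=1: a=1, p=4, q=1
  k=2: a=5, p=23, q=6
  k=3: a=2, p=50, q=13
  k=4: a=3, p=173, q=45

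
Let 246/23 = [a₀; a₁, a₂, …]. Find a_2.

246 = 10·23 + 16   →  a_0 = 10
23 = 1·16 + 7   →  a_1 = 1
16 = 2·7 + 2   →  a_2 = 2

2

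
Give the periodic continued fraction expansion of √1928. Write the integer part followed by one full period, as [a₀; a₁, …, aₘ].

[43; 1, 9, 1, 86]

a₀ = ⌊√1928⌋ = 43.
With m₀=0, d₀=1 and mₖ₊₁ = dₖaₖ − mₖ, dₖ₊₁ = (n − mₖ₊₁²)/dₖ, aₖ₊₁ = ⌊(a₀+mₖ₊₁)/dₖ₊₁⌋:
  k=1: m=43, d=79, a=1
  k=2: m=36, d=8, a=9
  k=3: m=36, d=79, a=1
  k=4: m=43, d=1, a=86
d=1 and a=2a₀=86 at k=4, so the next step gives (m, d) = (43, 79) again — its k=1 value — and the period has length 4.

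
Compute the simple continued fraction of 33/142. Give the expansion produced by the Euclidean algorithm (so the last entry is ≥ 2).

[0; 4, 3, 3, 3]

33 = 0·142 + 33
142 = 4·33 + 10
33 = 3·10 + 3
10 = 3·3 + 1
3 = 3·1 + 0  (stop)
So 33/142 = [0; 4, 3, 3, 3].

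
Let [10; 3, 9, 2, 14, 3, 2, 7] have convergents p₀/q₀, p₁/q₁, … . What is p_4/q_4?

8815/854

Using pₖ = aₖpₖ₋₁ + pₖ₋₂, qₖ = aₖqₖ₋₁ + qₖ₋₂ (with p₋₁=1, p₋₂=0, q₋₁=0, q₋₂=1):
  k=0: a=10, p=10, q=1
  k=1: a=3, p=31, q=3
  k=2: a=9, p=289, q=28
  k=3: a=2, p=609, q=59
  k=4: a=14, p=8815, q=854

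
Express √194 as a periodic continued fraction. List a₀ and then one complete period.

[13; 1, 12, 1, 26]

a₀ = ⌊√194⌋ = 13.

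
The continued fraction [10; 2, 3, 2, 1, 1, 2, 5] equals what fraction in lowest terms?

Using pₖ = aₖpₖ₋₁ + pₖ₋₂ and qₖ = aₖqₖ₋₁ + qₖ₋₂:
  k=0: a=10, p=10, q=1
  k=1: a=2, p=21, q=2
  k=2: a=3, p=73, q=7
  k=3: a=2, p=167, q=16
  k=4: a=1, p=240, q=23
  k=5: a=1, p=407, q=39
  k=6: a=2, p=1054, q=101
  k=7: a=5, p=5677, q=544

5677/544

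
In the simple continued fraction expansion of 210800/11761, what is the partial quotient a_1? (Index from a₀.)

210800 = 17·11761 + 10863   →  a_0 = 17
11761 = 1·10863 + 898   →  a_1 = 1

1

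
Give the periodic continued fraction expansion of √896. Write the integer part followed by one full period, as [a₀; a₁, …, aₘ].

[29; 1, 13, 1, 58]

a₀ = ⌊√896⌋ = 29.
With m₀=0, d₀=1 and mₖ₊₁ = dₖaₖ − mₖ, dₖ₊₁ = (n − mₖ₊₁²)/dₖ, aₖ₊₁ = ⌊(a₀+mₖ₊₁)/dₖ₊₁⌋:
  k=1: m=29, d=55, a=1
  k=2: m=26, d=4, a=13
  k=3: m=26, d=55, a=1
  k=4: m=29, d=1, a=58
d=1 and a=2a₀=58 at k=4, so the next step gives (m, d) = (29, 55) again — its k=1 value — and the period has length 4.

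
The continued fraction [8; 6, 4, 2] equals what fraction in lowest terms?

Using pₖ = aₖpₖ₋₁ + pₖ₋₂ and qₖ = aₖqₖ₋₁ + qₖ₋₂:
  k=0: a=8, p=8, q=1
  k=1: a=6, p=49, q=6
  k=2: a=4, p=204, q=25
  k=3: a=2, p=457, q=56

457/56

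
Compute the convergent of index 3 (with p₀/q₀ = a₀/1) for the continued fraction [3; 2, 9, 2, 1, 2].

Using pₖ = aₖpₖ₋₁ + pₖ₋₂, qₖ = aₖqₖ₋₁ + qₖ₋₂ (with p₋₁=1, p₋₂=0, q₋₁=0, q₋₂=1):
  k=0: a=3, p=3, q=1
  k=1: a=2, p=7, q=2
  k=2: a=9, p=66, q=19
  k=3: a=2, p=139, q=40

139/40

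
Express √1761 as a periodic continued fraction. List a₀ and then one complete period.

[41; 1, 26, 1, 82]

a₀ = ⌊√1761⌋ = 41.
With m₀=0, d₀=1 and mₖ₊₁ = dₖaₖ − mₖ, dₖ₊₁ = (n − mₖ₊₁²)/dₖ, aₖ₊₁ = ⌊(a₀+mₖ₊₁)/dₖ₊₁⌋:
  k=1: m=41, d=80, a=1
  k=2: m=39, d=3, a=26
  k=3: m=39, d=80, a=1
  k=4: m=41, d=1, a=82
d=1 and a=2a₀=82 at k=4, so the next step gives (m, d) = (41, 80) again — its k=1 value — and the period has length 4.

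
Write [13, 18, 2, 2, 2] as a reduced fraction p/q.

2885/221

Fold from the inside: start with 2/1.
  2 + 1/2 = 5/2
  2 + 2/5 = 12/5
  18 + 5/12 = 221/12
  13 + 12/221 = 2885/221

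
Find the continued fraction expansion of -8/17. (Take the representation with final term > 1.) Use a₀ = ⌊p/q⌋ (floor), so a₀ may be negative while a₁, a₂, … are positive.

-8 = -1*17 + 9
17 = 1*9 + 8
9 = 1*8 + 1
8 = 8*1 + 0  (stop)
So -8/17 = [-1; 1, 1, 8].

[-1; 1, 1, 8]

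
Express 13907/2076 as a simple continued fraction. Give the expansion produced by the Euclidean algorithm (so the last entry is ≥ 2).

[6; 1, 2, 3, 9, 7, 3]

13907 = 6*2076 + 1451
2076 = 1*1451 + 625
1451 = 2*625 + 201
625 = 3*201 + 22
201 = 9*22 + 3
22 = 7*3 + 1
3 = 3*1 + 0  (stop)
So 13907/2076 = [6; 1, 2, 3, 9, 7, 3].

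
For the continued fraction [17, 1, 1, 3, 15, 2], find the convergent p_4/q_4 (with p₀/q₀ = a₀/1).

1880/107

Using pₖ = aₖpₖ₋₁ + pₖ₋₂, qₖ = aₖqₖ₋₁ + qₖ₋₂ (with p₋₁=1, p₋₂=0, q₋₁=0, q₋₂=1):
  k=0: a=17, p=17, q=1
  k=1: a=1, p=18, q=1
  k=2: a=1, p=35, q=2
  k=3: a=3, p=123, q=7
  k=4: a=15, p=1880, q=107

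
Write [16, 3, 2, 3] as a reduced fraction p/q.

391/24

Using pₖ = aₖpₖ₋₁ + pₖ₋₂ and qₖ = aₖqₖ₋₁ + qₖ₋₂:
  k=0: a=16, p=16, q=1
  k=1: a=3, p=49, q=3
  k=2: a=2, p=114, q=7
  k=3: a=3, p=391, q=24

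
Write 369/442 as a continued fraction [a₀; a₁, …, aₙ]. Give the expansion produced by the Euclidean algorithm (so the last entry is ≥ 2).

369 = 0×442 + 369
442 = 1×369 + 73
369 = 5×73 + 4
73 = 18×4 + 1
4 = 4×1 + 0  (stop)
So 369/442 = [0; 1, 5, 18, 4].

[0; 1, 5, 18, 4]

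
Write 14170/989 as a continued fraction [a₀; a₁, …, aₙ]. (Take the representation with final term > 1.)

14170 = 14*989 + 324
989 = 3*324 + 17
324 = 19*17 + 1
17 = 17*1 + 0  (stop)
So 14170/989 = [14; 3, 19, 17].

[14; 3, 19, 17]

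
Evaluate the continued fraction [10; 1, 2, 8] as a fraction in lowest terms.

267/25

Using pₖ = aₖpₖ₋₁ + pₖ₋₂ and qₖ = aₖqₖ₋₁ + qₖ₋₂:
  k=0: a=10, p=10, q=1
  k=1: a=1, p=11, q=1
  k=2: a=2, p=32, q=3
  k=3: a=8, p=267, q=25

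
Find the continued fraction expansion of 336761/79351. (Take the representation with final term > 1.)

[4; 4, 10, 15, 7, 18]

336761 = 4·79351 + 19357
79351 = 4·19357 + 1923
19357 = 10·1923 + 127
1923 = 15·127 + 18
127 = 7·18 + 1
18 = 18·1 + 0  (stop)
So 336761/79351 = [4; 4, 10, 15, 7, 18].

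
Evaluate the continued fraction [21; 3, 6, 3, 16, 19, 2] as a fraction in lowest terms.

Using pₖ = aₖpₖ₋₁ + pₖ₋₂ and qₖ = aₖqₖ₋₁ + qₖ₋₂:
  k=0: a=21, p=21, q=1
  k=1: a=3, p=64, q=3
  k=2: a=6, p=405, q=19
  k=3: a=3, p=1279, q=60
  k=4: a=16, p=20869, q=979
  k=5: a=19, p=397790, q=18661
  k=6: a=2, p=816449, q=38301

816449/38301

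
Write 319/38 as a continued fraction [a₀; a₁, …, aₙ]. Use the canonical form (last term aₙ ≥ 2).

[8; 2, 1, 1, 7]

319 = 8×38 + 15
38 = 2×15 + 8
15 = 1×8 + 7
8 = 1×7 + 1
7 = 7×1 + 0  (stop)
So 319/38 = [8; 2, 1, 1, 7].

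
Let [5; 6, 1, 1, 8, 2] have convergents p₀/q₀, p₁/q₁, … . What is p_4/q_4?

Using pₖ = aₖpₖ₋₁ + pₖ₋₂, qₖ = aₖqₖ₋₁ + qₖ₋₂ (with p₋₁=1, p₋₂=0, q₋₁=0, q₋₂=1):
  k=0: a=5, p=5, q=1
  k=1: a=6, p=31, q=6
  k=2: a=1, p=36, q=7
  k=3: a=1, p=67, q=13
  k=4: a=8, p=572, q=111

572/111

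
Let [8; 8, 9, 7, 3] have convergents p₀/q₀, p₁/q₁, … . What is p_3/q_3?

Using pₖ = aₖpₖ₋₁ + pₖ₋₂, qₖ = aₖqₖ₋₁ + qₖ₋₂ (with p₋₁=1, p₋₂=0, q₋₁=0, q₋₂=1):
  k=0: a=8, p=8, q=1
  k=1: a=8, p=65, q=8
  k=2: a=9, p=593, q=73
  k=3: a=7, p=4216, q=519

4216/519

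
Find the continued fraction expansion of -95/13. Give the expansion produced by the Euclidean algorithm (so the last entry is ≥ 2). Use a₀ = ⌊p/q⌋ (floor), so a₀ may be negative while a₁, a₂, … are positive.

[-8; 1, 2, 4]

-95 = -8×13 + 9
13 = 1×9 + 4
9 = 2×4 + 1
4 = 4×1 + 0  (stop)
So -95/13 = [-8; 1, 2, 4].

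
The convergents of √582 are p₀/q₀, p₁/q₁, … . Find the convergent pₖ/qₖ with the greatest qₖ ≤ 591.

9288/385

√582 = [24; 8, 48, …] (period length 2).
Convergents:
  p_0/q_0 = 24/1
  p_1/q_1 = 193/8
  p_2/q_2 = 9288/385
  p_3/q_3 = 74497/3088
q_2 = 385 ≤ 591 < 3088 = q_3, so the answer is 9288/385.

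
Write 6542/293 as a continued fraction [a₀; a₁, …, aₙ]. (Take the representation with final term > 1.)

6542 = 22×293 + 96
293 = 3×96 + 5
96 = 19×5 + 1
5 = 5×1 + 0  (stop)
So 6542/293 = [22; 3, 19, 5].

[22; 3, 19, 5]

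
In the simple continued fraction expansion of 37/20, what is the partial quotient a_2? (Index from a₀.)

37 = 1·20 + 17   →  a_0 = 1
20 = 1·17 + 3   →  a_1 = 1
17 = 5·3 + 2   →  a_2 = 5

5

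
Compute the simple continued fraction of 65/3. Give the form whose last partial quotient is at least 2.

[21; 1, 2]

65 = 21*3 + 2
3 = 1*2 + 1
2 = 2*1 + 0  (stop)
So 65/3 = [21; 1, 2].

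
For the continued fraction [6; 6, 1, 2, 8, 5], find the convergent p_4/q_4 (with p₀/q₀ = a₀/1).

Using pₖ = aₖpₖ₋₁ + pₖ₋₂, qₖ = aₖqₖ₋₁ + qₖ₋₂ (with p₋₁=1, p₋₂=0, q₋₁=0, q₋₂=1):
  k=0: a=6, p=6, q=1
  k=1: a=6, p=37, q=6
  k=2: a=1, p=43, q=7
  k=3: a=2, p=123, q=20
  k=4: a=8, p=1027, q=167

1027/167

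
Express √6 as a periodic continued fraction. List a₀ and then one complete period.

a₀ = ⌊√6⌋ = 2.

[2; 2, 4]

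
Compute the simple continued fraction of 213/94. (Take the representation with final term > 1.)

[2; 3, 1, 3, 6]

213 = 2×94 + 25
94 = 3×25 + 19
25 = 1×19 + 6
19 = 3×6 + 1
6 = 6×1 + 0  (stop)
So 213/94 = [2; 3, 1, 3, 6].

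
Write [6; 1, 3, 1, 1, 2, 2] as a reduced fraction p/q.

373/55

Fold from the inside: start with 2/1.
  2 + 1/2 = 5/2
  1 + 2/5 = 7/5
  1 + 5/7 = 12/7
  3 + 7/12 = 43/12
  1 + 12/43 = 55/43
  6 + 43/55 = 373/55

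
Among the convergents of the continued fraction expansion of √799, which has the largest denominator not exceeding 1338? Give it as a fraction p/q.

23857/844

√799 = [28; 3, 1, 3, 56, …] (period length 4).
Convergents:
  p_0/q_0 = 28/1
  p_1/q_1 = 85/3
  p_2/q_2 = 113/4
  p_3/q_3 = 424/15
  p_4/q_4 = 23857/844
  p_5/q_5 = 71995/2547
q_4 = 844 ≤ 1338 < 2547 = q_5, so the answer is 23857/844.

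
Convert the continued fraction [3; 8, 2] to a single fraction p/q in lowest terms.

Using pₖ = aₖpₖ₋₁ + pₖ₋₂ and qₖ = aₖqₖ₋₁ + qₖ₋₂:
  k=0: a=3, p=3, q=1
  k=1: a=8, p=25, q=8
  k=2: a=2, p=53, q=17

53/17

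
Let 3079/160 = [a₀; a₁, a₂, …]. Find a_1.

3079 = 19·160 + 39   →  a_0 = 19
160 = 4·39 + 4   →  a_1 = 4

4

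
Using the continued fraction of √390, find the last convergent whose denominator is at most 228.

3140/159

√390 = [19; 1, 2, 1, 38, …] (period length 4).
Convergents:
  p_0/q_0 = 19/1
  p_1/q_1 = 20/1
  p_2/q_2 = 59/3
  p_3/q_3 = 79/4
  p_4/q_4 = 3061/155
  p_5/q_5 = 3140/159
  p_6/q_6 = 9341/473
q_5 = 159 ≤ 228 < 473 = q_6, so the answer is 3140/159.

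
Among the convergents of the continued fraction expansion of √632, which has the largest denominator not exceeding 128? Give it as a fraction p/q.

1081/43

√632 = [25; 7, 6, 7, 50, …] (period length 4).
Convergents:
  p_0/q_0 = 25/1
  p_1/q_1 = 176/7
  p_2/q_2 = 1081/43
  p_3/q_3 = 7743/308
q_2 = 43 ≤ 128 < 308 = q_3, so the answer is 1081/43.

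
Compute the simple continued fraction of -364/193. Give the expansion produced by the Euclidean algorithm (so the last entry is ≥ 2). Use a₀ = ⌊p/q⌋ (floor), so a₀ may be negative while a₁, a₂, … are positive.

-364 = -2*193 + 22
193 = 8*22 + 17
22 = 1*17 + 5
17 = 3*5 + 2
5 = 2*2 + 1
2 = 2*1 + 0  (stop)
So -364/193 = [-2; 8, 1, 3, 2, 2].

[-2; 8, 1, 3, 2, 2]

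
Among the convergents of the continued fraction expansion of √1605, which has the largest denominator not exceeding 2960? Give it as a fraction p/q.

51320/1281

√1605 = [40; 16, 80, …] (period length 2).
Convergents:
  p_0/q_0 = 40/1
  p_1/q_1 = 641/16
  p_2/q_2 = 51320/1281
  p_3/q_3 = 821761/20512
q_2 = 1281 ≤ 2960 < 20512 = q_3, so the answer is 51320/1281.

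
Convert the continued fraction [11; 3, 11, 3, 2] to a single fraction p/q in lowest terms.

2763/244

Fold from the inside: start with 2/1.
  3 + 1/2 = 7/2
  11 + 2/7 = 79/7
  3 + 7/79 = 244/79
  11 + 79/244 = 2763/244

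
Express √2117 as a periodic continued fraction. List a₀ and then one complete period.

[46; 92]

a₀ = ⌊√2117⌋ = 46.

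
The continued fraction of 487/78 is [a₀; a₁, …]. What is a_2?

9

487 = 6·78 + 19   →  a_0 = 6
78 = 4·19 + 2   →  a_1 = 4
19 = 9·2 + 1   →  a_2 = 9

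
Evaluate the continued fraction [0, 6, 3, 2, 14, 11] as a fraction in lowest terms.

1118/7029

Fold from the inside: start with 11/1.
  14 + 1/11 = 155/11
  2 + 11/155 = 321/155
  3 + 155/321 = 1118/321
  6 + 321/1118 = 7029/1118
  0 + 1118/7029 = 1118/7029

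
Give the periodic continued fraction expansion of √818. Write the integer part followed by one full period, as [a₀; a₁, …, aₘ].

[28; 1, 1, 1, 1, 56]

a₀ = ⌊√818⌋ = 28.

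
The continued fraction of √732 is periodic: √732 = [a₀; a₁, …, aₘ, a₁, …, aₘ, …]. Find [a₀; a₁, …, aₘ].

[27; 18, 54]

a₀ = ⌊√732⌋ = 27.
With m₀=0, d₀=1 and mₖ₊₁ = dₖaₖ − mₖ, dₖ₊₁ = (n − mₖ₊₁²)/dₖ, aₖ₊₁ = ⌊(a₀+mₖ₊₁)/dₖ₊₁⌋:
  k=1: m=27, d=3, a=18
  k=2: m=27, d=1, a=54
d=1 and a=2a₀=54 at k=2, so the next step gives (m, d) = (27, 3) again — its k=1 value — and the period has length 2.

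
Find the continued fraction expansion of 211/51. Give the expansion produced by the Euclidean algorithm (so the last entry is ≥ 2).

211 = 4×51 + 7
51 = 7×7 + 2
7 = 3×2 + 1
2 = 2×1 + 0  (stop)
So 211/51 = [4; 7, 3, 2].

[4; 7, 3, 2]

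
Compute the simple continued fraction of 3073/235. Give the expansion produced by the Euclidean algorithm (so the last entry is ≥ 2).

[13; 13, 18]

3073 = 13*235 + 18
235 = 13*18 + 1
18 = 18*1 + 0  (stop)
So 3073/235 = [13; 13, 18].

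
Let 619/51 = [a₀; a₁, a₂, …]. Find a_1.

619 = 12·51 + 7   →  a_0 = 12
51 = 7·7 + 2   →  a_1 = 7

7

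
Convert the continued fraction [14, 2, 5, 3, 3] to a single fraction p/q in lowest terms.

Fold from the inside: start with 3/1.
  3 + 1/3 = 10/3
  5 + 3/10 = 53/10
  2 + 10/53 = 116/53
  14 + 53/116 = 1677/116

1677/116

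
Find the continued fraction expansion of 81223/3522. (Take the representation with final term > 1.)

81223 = 23·3522 + 217
3522 = 16·217 + 50
217 = 4·50 + 17
50 = 2·17 + 16
17 = 1·16 + 1
16 = 16·1 + 0  (stop)
So 81223/3522 = [23; 16, 4, 2, 1, 16].

[23; 16, 4, 2, 1, 16]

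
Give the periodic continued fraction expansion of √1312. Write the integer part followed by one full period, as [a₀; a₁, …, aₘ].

a₀ = ⌊√1312⌋ = 36.
With m₀=0, d₀=1 and mₖ₊₁ = dₖaₖ − mₖ, dₖ₊₁ = (n − mₖ₊₁²)/dₖ, aₖ₊₁ = ⌊(a₀+mₖ₊₁)/dₖ₊₁⌋:
  k=1: m=36, d=16, a=4
  k=2: m=28, d=33, a=1
  k=3: m=5, d=39, a=1
  k=4: m=34, d=4, a=17
  k=5: m=34, d=39, a=1
  k=6: m=5, d=33, a=1
  k=7: m=28, d=16, a=4
  k=8: m=36, d=1, a=72
d=1 and a=2a₀=72 at k=8, so the next step gives (m, d) = (36, 16) again — its k=1 value — and the period has length 8.

[36; 4, 1, 1, 17, 1, 1, 4, 72]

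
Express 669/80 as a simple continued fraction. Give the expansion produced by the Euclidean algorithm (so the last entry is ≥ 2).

669 = 8×80 + 29
80 = 2×29 + 22
29 = 1×22 + 7
22 = 3×7 + 1
7 = 7×1 + 0  (stop)
So 669/80 = [8; 2, 1, 3, 7].

[8; 2, 1, 3, 7]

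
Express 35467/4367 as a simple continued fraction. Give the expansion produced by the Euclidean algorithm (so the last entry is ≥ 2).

35467 = 8·4367 + 531
4367 = 8·531 + 119
531 = 4·119 + 55
119 = 2·55 + 9
55 = 6·9 + 1
9 = 9·1 + 0  (stop)
So 35467/4367 = [8; 8, 4, 2, 6, 9].

[8; 8, 4, 2, 6, 9]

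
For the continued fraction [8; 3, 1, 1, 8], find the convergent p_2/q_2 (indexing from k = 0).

33/4

Using pₖ = aₖpₖ₋₁ + pₖ₋₂, qₖ = aₖqₖ₋₁ + qₖ₋₂ (with p₋₁=1, p₋₂=0, q₋₁=0, q₋₂=1):
  k=0: a=8, p=8, q=1
  k=1: a=3, p=25, q=3
  k=2: a=1, p=33, q=4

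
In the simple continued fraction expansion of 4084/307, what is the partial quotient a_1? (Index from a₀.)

4084 = 13·307 + 93   →  a_0 = 13
307 = 3·93 + 28   →  a_1 = 3

3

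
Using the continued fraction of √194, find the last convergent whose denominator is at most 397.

√194 = [13; 1, 12, 1, 26, …] (period length 4).
Convergents:
  p_0/q_0 = 13/1
  p_1/q_1 = 14/1
  p_2/q_2 = 181/13
  p_3/q_3 = 195/14
  p_4/q_4 = 5251/377
  p_5/q_5 = 5446/391
  p_6/q_6 = 70603/5069
q_5 = 391 ≤ 397 < 5069 = q_6, so the answer is 5446/391.

5446/391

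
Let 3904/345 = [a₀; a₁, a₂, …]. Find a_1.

3904 = 11·345 + 109   →  a_0 = 11
345 = 3·109 + 18   →  a_1 = 3

3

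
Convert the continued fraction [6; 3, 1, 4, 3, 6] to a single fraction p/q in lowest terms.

Using pₖ = aₖpₖ₋₁ + pₖ₋₂ and qₖ = aₖqₖ₋₁ + qₖ₋₂:
  k=0: a=6, p=6, q=1
  k=1: a=3, p=19, q=3
  k=2: a=1, p=25, q=4
  k=3: a=4, p=119, q=19
  k=4: a=3, p=382, q=61
  k=5: a=6, p=2411, q=385

2411/385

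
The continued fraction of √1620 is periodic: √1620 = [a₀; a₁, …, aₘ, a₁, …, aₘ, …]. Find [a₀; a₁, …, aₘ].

a₀ = ⌊√1620⌋ = 40.
With m₀=0, d₀=1 and mₖ₊₁ = dₖaₖ − mₖ, dₖ₊₁ = (n − mₖ₊₁²)/dₖ, aₖ₊₁ = ⌊(a₀+mₖ₊₁)/dₖ₊₁⌋:
  k=1: m=40, d=20, a=4
  k=2: m=40, d=1, a=80
d=1 and a=2a₀=80 at k=2, so the next step gives (m, d) = (40, 20) again — its k=1 value — and the period has length 2.

[40; 4, 80]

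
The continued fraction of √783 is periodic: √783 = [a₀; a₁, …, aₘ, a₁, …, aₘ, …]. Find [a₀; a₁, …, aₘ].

a₀ = ⌊√783⌋ = 27.

[27; 1, 54]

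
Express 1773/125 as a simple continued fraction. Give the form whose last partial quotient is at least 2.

1773 = 14*125 + 23
125 = 5*23 + 10
23 = 2*10 + 3
10 = 3*3 + 1
3 = 3*1 + 0  (stop)
So 1773/125 = [14; 5, 2, 3, 3].

[14; 5, 2, 3, 3]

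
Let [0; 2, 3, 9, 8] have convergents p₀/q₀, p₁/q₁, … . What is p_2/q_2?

3/7

Using pₖ = aₖpₖ₋₁ + pₖ₋₂, qₖ = aₖqₖ₋₁ + qₖ₋₂ (with p₋₁=1, p₋₂=0, q₋₁=0, q₋₂=1):
  k=0: a=0, p=0, q=1
  k=1: a=2, p=1, q=2
  k=2: a=3, p=3, q=7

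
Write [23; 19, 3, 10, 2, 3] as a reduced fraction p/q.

100667/4367

Using pₖ = aₖpₖ₋₁ + pₖ₋₂ and qₖ = aₖqₖ₋₁ + qₖ₋₂:
  k=0: a=23, p=23, q=1
  k=1: a=19, p=438, q=19
  k=2: a=3, p=1337, q=58
  k=3: a=10, p=13808, q=599
  k=4: a=2, p=28953, q=1256
  k=5: a=3, p=100667, q=4367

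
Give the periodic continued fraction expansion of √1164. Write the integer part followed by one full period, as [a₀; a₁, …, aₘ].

a₀ = ⌊√1164⌋ = 34.
With m₀=0, d₀=1 and mₖ₊₁ = dₖaₖ − mₖ, dₖ₊₁ = (n − mₖ₊₁²)/dₖ, aₖ₊₁ = ⌊(a₀+mₖ₊₁)/dₖ₊₁⌋:
  k=1: m=34, d=8, a=8
  k=2: m=30, d=33, a=1
  k=3: m=3, d=35, a=1
  k=4: m=32, d=4, a=16
  k=5: m=32, d=35, a=1
  k=6: m=3, d=33, a=1
  k=7: m=30, d=8, a=8
  k=8: m=34, d=1, a=68
d=1 and a=2a₀=68 at k=8, so the next step gives (m, d) = (34, 8) again — its k=1 value — and the period has length 8.

[34; 8, 1, 1, 16, 1, 1, 8, 68]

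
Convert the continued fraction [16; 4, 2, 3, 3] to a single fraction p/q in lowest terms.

1655/102

Using pₖ = aₖpₖ₋₁ + pₖ₋₂ and qₖ = aₖqₖ₋₁ + qₖ₋₂:
  k=0: a=16, p=16, q=1
  k=1: a=4, p=65, q=4
  k=2: a=2, p=146, q=9
  k=3: a=3, p=503, q=31
  k=4: a=3, p=1655, q=102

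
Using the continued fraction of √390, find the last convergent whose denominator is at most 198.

√390 = [19; 1, 2, 1, 38, …] (period length 4).
Convergents:
  p_0/q_0 = 19/1
  p_1/q_1 = 20/1
  p_2/q_2 = 59/3
  p_3/q_3 = 79/4
  p_4/q_4 = 3061/155
  p_5/q_5 = 3140/159
  p_6/q_6 = 9341/473
q_5 = 159 ≤ 198 < 473 = q_6, so the answer is 3140/159.

3140/159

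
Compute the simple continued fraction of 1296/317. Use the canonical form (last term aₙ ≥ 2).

[4; 11, 3, 9]

1296 = 4*317 + 28
317 = 11*28 + 9
28 = 3*9 + 1
9 = 9*1 + 0  (stop)
So 1296/317 = [4; 11, 3, 9].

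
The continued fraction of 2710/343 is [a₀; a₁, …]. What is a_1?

2710 = 7·343 + 309   →  a_0 = 7
343 = 1·309 + 34   →  a_1 = 1

1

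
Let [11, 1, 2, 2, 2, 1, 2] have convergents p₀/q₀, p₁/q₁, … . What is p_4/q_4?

199/17

Using pₖ = aₖpₖ₋₁ + pₖ₋₂, qₖ = aₖqₖ₋₁ + qₖ₋₂ (with p₋₁=1, p₋₂=0, q₋₁=0, q₋₂=1):
  k=0: a=11, p=11, q=1
  k=1: a=1, p=12, q=1
  k=2: a=2, p=35, q=3
  k=3: a=2, p=82, q=7
  k=4: a=2, p=199, q=17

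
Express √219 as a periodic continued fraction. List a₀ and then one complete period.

[14; 1, 3, 1, 28]

a₀ = ⌊√219⌋ = 14.
With m₀=0, d₀=1 and mₖ₊₁ = dₖaₖ − mₖ, dₖ₊₁ = (n − mₖ₊₁²)/dₖ, aₖ₊₁ = ⌊(a₀+mₖ₊₁)/dₖ₊₁⌋:
  k=1: m=14, d=23, a=1
  k=2: m=9, d=6, a=3
  k=3: m=9, d=23, a=1
  k=4: m=14, d=1, a=28
d=1 and a=2a₀=28 at k=4, so the next step gives (m, d) = (14, 23) again — its k=1 value — and the period has length 4.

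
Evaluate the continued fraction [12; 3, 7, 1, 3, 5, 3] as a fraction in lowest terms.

Fold from the inside: start with 3/1.
  5 + 1/3 = 16/3
  3 + 3/16 = 51/16
  1 + 16/51 = 67/51
  7 + 51/67 = 520/67
  3 + 67/520 = 1627/520
  12 + 520/1627 = 20044/1627

20044/1627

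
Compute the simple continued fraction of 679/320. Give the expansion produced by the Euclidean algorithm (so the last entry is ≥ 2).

[2; 8, 4, 1, 7]

679 = 2×320 + 39
320 = 8×39 + 8
39 = 4×8 + 7
8 = 1×7 + 1
7 = 7×1 + 0  (stop)
So 679/320 = [2; 8, 4, 1, 7].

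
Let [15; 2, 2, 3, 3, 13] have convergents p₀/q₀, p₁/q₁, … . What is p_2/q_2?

77/5

Using pₖ = aₖpₖ₋₁ + pₖ₋₂, qₖ = aₖqₖ₋₁ + qₖ₋₂ (with p₋₁=1, p₋₂=0, q₋₁=0, q₋₂=1):
  k=0: a=15, p=15, q=1
  k=1: a=2, p=31, q=2
  k=2: a=2, p=77, q=5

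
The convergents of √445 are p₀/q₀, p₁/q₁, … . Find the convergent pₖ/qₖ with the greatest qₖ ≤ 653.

4662/221

√445 = [21; 10, 1, 1, 10, 42, …] (period length 5).
Convergents:
  p_0/q_0 = 21/1
  p_1/q_1 = 211/10
  p_2/q_2 = 232/11
  p_3/q_3 = 443/21
  p_4/q_4 = 4662/221
  p_5/q_5 = 196247/9303
q_4 = 221 ≤ 653 < 9303 = q_5, so the answer is 4662/221.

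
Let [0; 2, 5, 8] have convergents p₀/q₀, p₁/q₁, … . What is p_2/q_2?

Using pₖ = aₖpₖ₋₁ + pₖ₋₂, qₖ = aₖqₖ₋₁ + qₖ₋₂ (with p₋₁=1, p₋₂=0, q₋₁=0, q₋₂=1):
  k=0: a=0, p=0, q=1
  k=1: a=2, p=1, q=2
  k=2: a=5, p=5, q=11

5/11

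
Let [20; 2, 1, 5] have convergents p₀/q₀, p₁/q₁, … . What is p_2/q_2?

61/3

Using pₖ = aₖpₖ₋₁ + pₖ₋₂, qₖ = aₖqₖ₋₁ + qₖ₋₂ (with p₋₁=1, p₋₂=0, q₋₁=0, q₋₂=1):
  k=0: a=20, p=20, q=1
  k=1: a=2, p=41, q=2
  k=2: a=1, p=61, q=3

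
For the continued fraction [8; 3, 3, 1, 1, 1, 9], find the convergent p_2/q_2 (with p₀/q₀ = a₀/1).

83/10

Using pₖ = aₖpₖ₋₁ + pₖ₋₂, qₖ = aₖqₖ₋₁ + qₖ₋₂ (with p₋₁=1, p₋₂=0, q₋₁=0, q₋₂=1):
  k=0: a=8, p=8, q=1
  k=1: a=3, p=25, q=3
  k=2: a=3, p=83, q=10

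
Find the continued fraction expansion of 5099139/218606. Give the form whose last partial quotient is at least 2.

[23; 3, 14, 4, 3, 6, 3, 19]

5099139 = 23*218606 + 71201
218606 = 3*71201 + 5003
71201 = 14*5003 + 1159
5003 = 4*1159 + 367
1159 = 3*367 + 58
367 = 6*58 + 19
58 = 3*19 + 1
19 = 19*1 + 0  (stop)
So 5099139/218606 = [23; 3, 14, 4, 3, 6, 3, 19].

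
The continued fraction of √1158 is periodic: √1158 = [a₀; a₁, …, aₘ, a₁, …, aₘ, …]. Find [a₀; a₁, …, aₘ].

[34; 34, 68]

a₀ = ⌊√1158⌋ = 34.
With m₀=0, d₀=1 and mₖ₊₁ = dₖaₖ − mₖ, dₖ₊₁ = (n − mₖ₊₁²)/dₖ, aₖ₊₁ = ⌊(a₀+mₖ₊₁)/dₖ₊₁⌋:
  k=1: m=34, d=2, a=34
  k=2: m=34, d=1, a=68
d=1 and a=2a₀=68 at k=2, so the next step gives (m, d) = (34, 2) again — its k=1 value — and the period has length 2.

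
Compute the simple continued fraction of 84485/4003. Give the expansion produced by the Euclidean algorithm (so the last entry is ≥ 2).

84485 = 21*4003 + 422
4003 = 9*422 + 205
422 = 2*205 + 12
205 = 17*12 + 1
12 = 12*1 + 0  (stop)
So 84485/4003 = [21; 9, 2, 17, 12].

[21; 9, 2, 17, 12]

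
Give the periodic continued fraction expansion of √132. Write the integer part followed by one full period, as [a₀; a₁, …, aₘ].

a₀ = ⌊√132⌋ = 11.
With m₀=0, d₀=1 and mₖ₊₁ = dₖaₖ − mₖ, dₖ₊₁ = (n − mₖ₊₁²)/dₖ, aₖ₊₁ = ⌊(a₀+mₖ₊₁)/dₖ₊₁⌋:
  k=1: m=11, d=11, a=2
  k=2: m=11, d=1, a=22
d=1 and a=2a₀=22 at k=2, so the next step gives (m, d) = (11, 11) again — its k=1 value — and the period has length 2.

[11; 2, 22]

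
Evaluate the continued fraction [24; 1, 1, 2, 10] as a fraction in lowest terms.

Using pₖ = aₖpₖ₋₁ + pₖ₋₂ and qₖ = aₖqₖ₋₁ + qₖ₋₂:
  k=0: a=24, p=24, q=1
  k=1: a=1, p=25, q=1
  k=2: a=1, p=49, q=2
  k=3: a=2, p=123, q=5
  k=4: a=10, p=1279, q=52

1279/52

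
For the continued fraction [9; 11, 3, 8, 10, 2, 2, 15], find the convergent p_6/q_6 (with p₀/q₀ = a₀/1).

135289/14886

Using pₖ = aₖpₖ₋₁ + pₖ₋₂, qₖ = aₖqₖ₋₁ + qₖ₋₂ (with p₋₁=1, p₋₂=0, q₋₁=0, q₋₂=1):
  k=0: a=9, p=9, q=1
  k=1: a=11, p=100, q=11
  k=2: a=3, p=309, q=34
  k=3: a=8, p=2572, q=283
  k=4: a=10, p=26029, q=2864
  k=5: a=2, p=54630, q=6011
  k=6: a=2, p=135289, q=14886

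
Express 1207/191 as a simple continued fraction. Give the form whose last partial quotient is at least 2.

[6; 3, 7, 1, 1, 1, 2]

1207 = 6·191 + 61
191 = 3·61 + 8
61 = 7·8 + 5
8 = 1·5 + 3
5 = 1·3 + 2
3 = 1·2 + 1
2 = 2·1 + 0  (stop)
So 1207/191 = [6; 3, 7, 1, 1, 1, 2].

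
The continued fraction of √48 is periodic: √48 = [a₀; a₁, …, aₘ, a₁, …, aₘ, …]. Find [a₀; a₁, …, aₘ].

a₀ = ⌊√48⌋ = 6.
With m₀=0, d₀=1 and mₖ₊₁ = dₖaₖ − mₖ, dₖ₊₁ = (n − mₖ₊₁²)/dₖ, aₖ₊₁ = ⌊(a₀+mₖ₊₁)/dₖ₊₁⌋:
  k=1: m=6, d=12, a=1
  k=2: m=6, d=1, a=12
d=1 and a=2a₀=12 at k=2, so the next step gives (m, d) = (6, 12) again — its k=1 value — and the period has length 2.

[6; 1, 12]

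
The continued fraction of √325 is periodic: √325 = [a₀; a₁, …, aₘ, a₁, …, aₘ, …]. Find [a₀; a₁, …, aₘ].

[18; 36]

a₀ = ⌊√325⌋ = 18.
With m₀=0, d₀=1 and mₖ₊₁ = dₖaₖ − mₖ, dₖ₊₁ = (n − mₖ₊₁²)/dₖ, aₖ₊₁ = ⌊(a₀+mₖ₊₁)/dₖ₊₁⌋:
  k=1: m=18, d=1, a=36
d=1 and a=2a₀=36 at k=1, so the next step gives (m, d) = (18, 1) again — its k=1 value — and the period has length 1.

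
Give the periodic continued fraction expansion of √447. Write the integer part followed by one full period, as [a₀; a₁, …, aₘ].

a₀ = ⌊√447⌋ = 21.

[21; 7, 42]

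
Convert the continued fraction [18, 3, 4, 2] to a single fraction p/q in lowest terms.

Using pₖ = aₖpₖ₋₁ + pₖ₋₂ and qₖ = aₖqₖ₋₁ + qₖ₋₂:
  k=0: a=18, p=18, q=1
  k=1: a=3, p=55, q=3
  k=2: a=4, p=238, q=13
  k=3: a=2, p=531, q=29

531/29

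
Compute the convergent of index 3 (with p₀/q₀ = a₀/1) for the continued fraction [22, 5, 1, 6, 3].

Using pₖ = aₖpₖ₋₁ + pₖ₋₂, qₖ = aₖqₖ₋₁ + qₖ₋₂ (with p₋₁=1, p₋₂=0, q₋₁=0, q₋₂=1):
  k=0: a=22, p=22, q=1
  k=1: a=5, p=111, q=5
  k=2: a=1, p=133, q=6
  k=3: a=6, p=909, q=41

909/41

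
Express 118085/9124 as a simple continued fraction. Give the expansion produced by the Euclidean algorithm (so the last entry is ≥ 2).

[12; 1, 16, 3, 5, 6, 2, 2]

118085 = 12×9124 + 8597
9124 = 1×8597 + 527
8597 = 16×527 + 165
527 = 3×165 + 32
165 = 5×32 + 5
32 = 6×5 + 2
5 = 2×2 + 1
2 = 2×1 + 0  (stop)
So 118085/9124 = [12; 1, 16, 3, 5, 6, 2, 2].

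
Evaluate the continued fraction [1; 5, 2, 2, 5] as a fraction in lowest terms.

Using pₖ = aₖpₖ₋₁ + pₖ₋₂ and qₖ = aₖqₖ₋₁ + qₖ₋₂:
  k=0: a=1, p=1, q=1
  k=1: a=5, p=6, q=5
  k=2: a=2, p=13, q=11
  k=3: a=2, p=32, q=27
  k=4: a=5, p=173, q=146

173/146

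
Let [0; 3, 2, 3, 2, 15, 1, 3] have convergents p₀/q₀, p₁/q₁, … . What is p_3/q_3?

7/24

Using pₖ = aₖpₖ₋₁ + pₖ₋₂, qₖ = aₖqₖ₋₁ + qₖ₋₂ (with p₋₁=1, p₋₂=0, q₋₁=0, q₋₂=1):
  k=0: a=0, p=0, q=1
  k=1: a=3, p=1, q=3
  k=2: a=2, p=2, q=7
  k=3: a=3, p=7, q=24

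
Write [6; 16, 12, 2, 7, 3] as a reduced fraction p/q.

57124/9423

Using pₖ = aₖpₖ₋₁ + pₖ₋₂ and qₖ = aₖqₖ₋₁ + qₖ₋₂:
  k=0: a=6, p=6, q=1
  k=1: a=16, p=97, q=16
  k=2: a=12, p=1170, q=193
  k=3: a=2, p=2437, q=402
  k=4: a=7, p=18229, q=3007
  k=5: a=3, p=57124, q=9423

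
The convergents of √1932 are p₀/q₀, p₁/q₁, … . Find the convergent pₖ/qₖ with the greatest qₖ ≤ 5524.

√1932 = [43; 1, 20, 1, 86, …] (period length 4).
Convergents:
  p_0/q_0 = 43/1
  p_1/q_1 = 44/1
  p_2/q_2 = 923/21
  p_3/q_3 = 967/22
  p_4/q_4 = 84085/1913
  p_5/q_5 = 85052/1935
  p_6/q_6 = 1785125/40613
q_5 = 1935 ≤ 5524 < 40613 = q_6, so the answer is 85052/1935.

85052/1935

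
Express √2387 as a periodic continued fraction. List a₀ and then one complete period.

a₀ = ⌊√2387⌋ = 48.

[48; 1, 5, 1, 96]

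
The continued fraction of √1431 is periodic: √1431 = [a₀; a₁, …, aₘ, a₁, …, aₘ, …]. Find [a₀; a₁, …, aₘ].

a₀ = ⌊√1431⌋ = 37.
With m₀=0, d₀=1 and mₖ₊₁ = dₖaₖ − mₖ, dₖ₊₁ = (n − mₖ₊₁²)/dₖ, aₖ₊₁ = ⌊(a₀+mₖ₊₁)/dₖ₊₁⌋:
  k=1: m=37, d=62, a=1
  k=2: m=25, d=13, a=4
  k=3: m=27, d=54, a=1
  k=4: m=27, d=13, a=4
  k=5: m=25, d=62, a=1
  k=6: m=37, d=1, a=74
d=1 and a=2a₀=74 at k=6, so the next step gives (m, d) = (37, 62) again — its k=1 value — and the period has length 6.

[37; 1, 4, 1, 4, 1, 74]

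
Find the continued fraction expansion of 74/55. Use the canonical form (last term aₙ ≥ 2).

74 = 1*55 + 19
55 = 2*19 + 17
19 = 1*17 + 2
17 = 8*2 + 1
2 = 2*1 + 0  (stop)
So 74/55 = [1; 2, 1, 8, 2].

[1; 2, 1, 8, 2]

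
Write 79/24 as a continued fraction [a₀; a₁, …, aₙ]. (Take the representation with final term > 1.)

[3; 3, 2, 3]

79 = 3*24 + 7
24 = 3*7 + 3
7 = 2*3 + 1
3 = 3*1 + 0  (stop)
So 79/24 = [3; 3, 2, 3].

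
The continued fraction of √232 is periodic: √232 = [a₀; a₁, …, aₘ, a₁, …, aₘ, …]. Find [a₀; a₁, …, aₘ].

[15; 4, 3, 7, 3, 4, 30]

a₀ = ⌊√232⌋ = 15.
With m₀=0, d₀=1 and mₖ₊₁ = dₖaₖ − mₖ, dₖ₊₁ = (n − mₖ₊₁²)/dₖ, aₖ₊₁ = ⌊(a₀+mₖ₊₁)/dₖ₊₁⌋:
  k=1: m=15, d=7, a=4
  k=2: m=13, d=9, a=3
  k=3: m=14, d=4, a=7
  k=4: m=14, d=9, a=3
  k=5: m=13, d=7, a=4
  k=6: m=15, d=1, a=30
d=1 and a=2a₀=30 at k=6, so the next step gives (m, d) = (15, 7) again — its k=1 value — and the period has length 6.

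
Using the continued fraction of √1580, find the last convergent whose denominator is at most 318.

12521/315

√1580 = [39; 1, 2, 1, 78, …] (period length 4).
Convergents:
  p_0/q_0 = 39/1
  p_1/q_1 = 40/1
  p_2/q_2 = 119/3
  p_3/q_3 = 159/4
  p_4/q_4 = 12521/315
  p_5/q_5 = 12680/319
q_4 = 315 ≤ 318 < 319 = q_5, so the answer is 12521/315.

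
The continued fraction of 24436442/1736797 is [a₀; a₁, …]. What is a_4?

24436442 = 14·1736797 + 121284   →  a_0 = 14
1736797 = 14·121284 + 38821   →  a_1 = 14
121284 = 3·38821 + 4821   →  a_2 = 3
38821 = 8·4821 + 253   →  a_3 = 8
4821 = 19·253 + 14   →  a_4 = 19

19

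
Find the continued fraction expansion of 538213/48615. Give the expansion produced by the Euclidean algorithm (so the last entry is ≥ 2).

[11; 14, 10, 19, 18]

538213 = 11·48615 + 3448
48615 = 14·3448 + 343
3448 = 10·343 + 18
343 = 19·18 + 1
18 = 18·1 + 0  (stop)
So 538213/48615 = [11; 14, 10, 19, 18].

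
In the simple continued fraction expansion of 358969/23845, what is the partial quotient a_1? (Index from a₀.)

18

358969 = 15·23845 + 1294   →  a_0 = 15
23845 = 18·1294 + 553   →  a_1 = 18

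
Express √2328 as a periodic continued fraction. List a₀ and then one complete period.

a₀ = ⌊√2328⌋ = 48.

[48; 4, 96]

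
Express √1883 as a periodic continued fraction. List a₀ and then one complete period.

[43; 2, 1, 1, 5, 1, 1, 2, 86]

a₀ = ⌊√1883⌋ = 43.
With m₀=0, d₀=1 and mₖ₊₁ = dₖaₖ − mₖ, dₖ₊₁ = (n − mₖ₊₁²)/dₖ, aₖ₊₁ = ⌊(a₀+mₖ₊₁)/dₖ₊₁⌋:
  k=1: m=43, d=34, a=2
  k=2: m=25, d=37, a=1
  k=3: m=12, d=47, a=1
  k=4: m=35, d=14, a=5
  k=5: m=35, d=47, a=1
  k=6: m=12, d=37, a=1
  k=7: m=25, d=34, a=2
  k=8: m=43, d=1, a=86
d=1 and a=2a₀=86 at k=8, so the next step gives (m, d) = (43, 34) again — its k=1 value — and the period has length 8.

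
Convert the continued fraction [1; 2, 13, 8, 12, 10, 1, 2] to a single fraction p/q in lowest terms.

Fold from the inside: start with 2/1.
  1 + 1/2 = 3/2
  10 + 2/3 = 32/3
  12 + 3/32 = 387/32
  8 + 32/387 = 3128/387
  13 + 387/3128 = 41051/3128
  2 + 3128/41051 = 85230/41051
  1 + 41051/85230 = 126281/85230

126281/85230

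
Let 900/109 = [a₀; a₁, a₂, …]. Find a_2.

1

900 = 8·109 + 28   →  a_0 = 8
109 = 3·28 + 25   →  a_1 = 3
28 = 1·25 + 3   →  a_2 = 1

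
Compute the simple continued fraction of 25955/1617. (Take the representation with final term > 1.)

[16; 19, 2, 13, 3]

25955 = 16·1617 + 83
1617 = 19·83 + 40
83 = 2·40 + 3
40 = 13·3 + 1
3 = 3·1 + 0  (stop)
So 25955/1617 = [16; 19, 2, 13, 3].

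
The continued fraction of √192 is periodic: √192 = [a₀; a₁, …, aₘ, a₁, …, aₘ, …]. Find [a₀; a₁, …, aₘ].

[13; 1, 5, 1, 26]

a₀ = ⌊√192⌋ = 13.
With m₀=0, d₀=1 and mₖ₊₁ = dₖaₖ − mₖ, dₖ₊₁ = (n − mₖ₊₁²)/dₖ, aₖ₊₁ = ⌊(a₀+mₖ₊₁)/dₖ₊₁⌋:
  k=1: m=13, d=23, a=1
  k=2: m=10, d=4, a=5
  k=3: m=10, d=23, a=1
  k=4: m=13, d=1, a=26
d=1 and a=2a₀=26 at k=4, so the next step gives (m, d) = (13, 23) again — its k=1 value — and the period has length 4.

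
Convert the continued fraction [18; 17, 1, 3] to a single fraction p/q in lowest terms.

Fold from the inside: start with 3/1.
  1 + 1/3 = 4/3
  17 + 3/4 = 71/4
  18 + 4/71 = 1282/71

1282/71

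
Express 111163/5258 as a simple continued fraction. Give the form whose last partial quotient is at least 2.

[21; 7, 17, 3, 14]

111163 = 21×5258 + 745
5258 = 7×745 + 43
745 = 17×43 + 14
43 = 3×14 + 1
14 = 14×1 + 0  (stop)
So 111163/5258 = [21; 7, 17, 3, 14].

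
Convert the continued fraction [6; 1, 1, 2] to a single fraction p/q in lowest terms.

33/5

Fold from the inside: start with 2/1.
  1 + 1/2 = 3/2
  1 + 2/3 = 5/3
  6 + 3/5 = 33/5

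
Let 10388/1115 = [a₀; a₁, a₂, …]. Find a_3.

3

10388 = 9·1115 + 353   →  a_0 = 9
1115 = 3·353 + 56   →  a_1 = 3
353 = 6·56 + 17   →  a_2 = 6
56 = 3·17 + 5   →  a_3 = 3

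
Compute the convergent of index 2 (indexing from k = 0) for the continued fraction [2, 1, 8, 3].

Using pₖ = aₖpₖ₋₁ + pₖ₋₂, qₖ = aₖqₖ₋₁ + qₖ₋₂ (with p₋₁=1, p₋₂=0, q₋₁=0, q₋₂=1):
  k=0: a=2, p=2, q=1
  k=1: a=1, p=3, q=1
  k=2: a=8, p=26, q=9

26/9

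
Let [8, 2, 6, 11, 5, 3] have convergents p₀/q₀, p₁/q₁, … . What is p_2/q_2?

110/13

Using pₖ = aₖpₖ₋₁ + pₖ₋₂, qₖ = aₖqₖ₋₁ + qₖ₋₂ (with p₋₁=1, p₋₂=0, q₋₁=0, q₋₂=1):
  k=0: a=8, p=8, q=1
  k=1: a=2, p=17, q=2
  k=2: a=6, p=110, q=13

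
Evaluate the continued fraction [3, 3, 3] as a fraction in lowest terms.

33/10

Fold from the inside: start with 3/1.
  3 + 1/3 = 10/3
  3 + 3/10 = 33/10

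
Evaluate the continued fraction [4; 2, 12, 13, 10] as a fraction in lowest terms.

Using pₖ = aₖpₖ₋₁ + pₖ₋₂ and qₖ = aₖqₖ₋₁ + qₖ₋₂:
  k=0: a=4, p=4, q=1
  k=1: a=2, p=9, q=2
  k=2: a=12, p=112, q=25
  k=3: a=13, p=1465, q=327
  k=4: a=10, p=14762, q=3295

14762/3295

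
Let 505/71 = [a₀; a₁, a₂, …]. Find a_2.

505 = 7·71 + 8   →  a_0 = 7
71 = 8·8 + 7   →  a_1 = 8
8 = 1·7 + 1   →  a_2 = 1

1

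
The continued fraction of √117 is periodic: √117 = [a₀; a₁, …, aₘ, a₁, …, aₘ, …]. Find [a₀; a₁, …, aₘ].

[10; 1, 4, 2, 4, 1, 20]

a₀ = ⌊√117⌋ = 10.
With m₀=0, d₀=1 and mₖ₊₁ = dₖaₖ − mₖ, dₖ₊₁ = (n − mₖ₊₁²)/dₖ, aₖ₊₁ = ⌊(a₀+mₖ₊₁)/dₖ₊₁⌋:
  k=1: m=10, d=17, a=1
  k=2: m=7, d=4, a=4
  k=3: m=9, d=9, a=2
  k=4: m=9, d=4, a=4
  k=5: m=7, d=17, a=1
  k=6: m=10, d=1, a=20
d=1 and a=2a₀=20 at k=6, so the next step gives (m, d) = (10, 17) again — its k=1 value — and the period has length 6.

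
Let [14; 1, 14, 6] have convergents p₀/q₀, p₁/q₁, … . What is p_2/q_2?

Using pₖ = aₖpₖ₋₁ + pₖ₋₂, qₖ = aₖqₖ₋₁ + qₖ₋₂ (with p₋₁=1, p₋₂=0, q₋₁=0, q₋₂=1):
  k=0: a=14, p=14, q=1
  k=1: a=1, p=15, q=1
  k=2: a=14, p=224, q=15

224/15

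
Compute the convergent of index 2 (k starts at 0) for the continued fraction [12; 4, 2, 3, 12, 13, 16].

Using pₖ = aₖpₖ₋₁ + pₖ₋₂, qₖ = aₖqₖ₋₁ + qₖ₋₂ (with p₋₁=1, p₋₂=0, q₋₁=0, q₋₂=1):
  k=0: a=12, p=12, q=1
  k=1: a=4, p=49, q=4
  k=2: a=2, p=110, q=9

110/9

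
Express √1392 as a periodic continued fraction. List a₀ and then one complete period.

[37; 3, 4, 3, 74]

a₀ = ⌊√1392⌋ = 37.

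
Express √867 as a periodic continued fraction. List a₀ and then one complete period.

a₀ = ⌊√867⌋ = 29.
With m₀=0, d₀=1 and mₖ₊₁ = dₖaₖ − mₖ, dₖ₊₁ = (n − mₖ₊₁²)/dₖ, aₖ₊₁ = ⌊(a₀+mₖ₊₁)/dₖ₊₁⌋:
  k=1: m=29, d=26, a=2
  k=2: m=23, d=13, a=4
  k=3: m=29, d=2, a=29
  k=4: m=29, d=13, a=4
  k=5: m=23, d=26, a=2
  k=6: m=29, d=1, a=58
d=1 and a=2a₀=58 at k=6, so the next step gives (m, d) = (29, 26) again — its k=1 value — and the period has length 6.

[29; 2, 4, 29, 4, 2, 58]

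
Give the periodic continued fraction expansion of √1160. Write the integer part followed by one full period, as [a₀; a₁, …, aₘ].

a₀ = ⌊√1160⌋ = 34.
With m₀=0, d₀=1 and mₖ₊₁ = dₖaₖ − mₖ, dₖ₊₁ = (n − mₖ₊₁²)/dₖ, aₖ₊₁ = ⌊(a₀+mₖ₊₁)/dₖ₊₁⌋:
  k=1: m=34, d=4, a=17
  k=2: m=34, d=1, a=68
d=1 and a=2a₀=68 at k=2, so the next step gives (m, d) = (34, 4) again — its k=1 value — and the period has length 2.

[34; 17, 68]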